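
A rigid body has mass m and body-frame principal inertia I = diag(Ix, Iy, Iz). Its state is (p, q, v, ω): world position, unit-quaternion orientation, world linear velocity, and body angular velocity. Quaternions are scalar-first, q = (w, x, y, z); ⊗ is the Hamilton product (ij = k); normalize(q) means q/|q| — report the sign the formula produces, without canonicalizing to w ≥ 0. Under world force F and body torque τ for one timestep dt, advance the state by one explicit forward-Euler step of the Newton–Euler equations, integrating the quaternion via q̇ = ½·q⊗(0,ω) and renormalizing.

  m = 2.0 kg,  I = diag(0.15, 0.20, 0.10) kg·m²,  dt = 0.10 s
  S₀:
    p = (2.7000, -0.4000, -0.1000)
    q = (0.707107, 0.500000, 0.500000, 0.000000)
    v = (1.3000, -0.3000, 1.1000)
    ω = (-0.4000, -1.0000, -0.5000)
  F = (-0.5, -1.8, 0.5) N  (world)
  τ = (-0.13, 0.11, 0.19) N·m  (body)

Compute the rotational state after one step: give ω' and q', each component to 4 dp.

ω' = (-0.4533, -0.9500, -0.3300)
q' = (0.7408, 0.4725, 0.4763, -0.0326)

precession coupling ω×(Iω) = (-0.0500, 0.0100, 0.0200)
α = I⁻¹(τ − ω×Iω) = (-0.5333, 0.5000, 1.7000)
ω + α·dt = (-0.4533, -0.9500, -0.3300)
q⊗(0,ω) = (0.7000000, -0.5328428, -0.4571070, -0.6535535)
q + ½dt·q⊗(0,ω), renormalized = (0.7408, 0.4725, 0.4763, -0.0326)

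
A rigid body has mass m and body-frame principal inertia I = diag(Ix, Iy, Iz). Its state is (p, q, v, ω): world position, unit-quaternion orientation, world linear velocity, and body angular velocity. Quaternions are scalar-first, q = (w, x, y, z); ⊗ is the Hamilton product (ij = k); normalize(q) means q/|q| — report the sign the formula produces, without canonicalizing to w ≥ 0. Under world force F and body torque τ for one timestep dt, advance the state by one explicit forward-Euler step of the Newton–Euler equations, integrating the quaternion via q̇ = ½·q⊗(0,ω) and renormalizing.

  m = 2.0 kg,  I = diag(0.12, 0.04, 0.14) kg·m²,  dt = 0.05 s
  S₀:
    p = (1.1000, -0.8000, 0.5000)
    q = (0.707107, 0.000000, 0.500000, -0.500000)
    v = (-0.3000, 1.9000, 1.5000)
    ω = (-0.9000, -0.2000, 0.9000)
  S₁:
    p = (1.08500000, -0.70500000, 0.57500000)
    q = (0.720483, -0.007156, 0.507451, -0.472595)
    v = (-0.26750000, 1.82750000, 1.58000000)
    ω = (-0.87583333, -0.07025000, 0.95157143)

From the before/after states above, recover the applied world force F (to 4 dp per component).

Δv = v₁−v₀ = (0.03250000, -0.07250000, 0.08000000)
m·(v₁−v₀)/dt = (1.3000, -2.9000, 3.2000)

F = (1.3000, -2.9000, 3.2000)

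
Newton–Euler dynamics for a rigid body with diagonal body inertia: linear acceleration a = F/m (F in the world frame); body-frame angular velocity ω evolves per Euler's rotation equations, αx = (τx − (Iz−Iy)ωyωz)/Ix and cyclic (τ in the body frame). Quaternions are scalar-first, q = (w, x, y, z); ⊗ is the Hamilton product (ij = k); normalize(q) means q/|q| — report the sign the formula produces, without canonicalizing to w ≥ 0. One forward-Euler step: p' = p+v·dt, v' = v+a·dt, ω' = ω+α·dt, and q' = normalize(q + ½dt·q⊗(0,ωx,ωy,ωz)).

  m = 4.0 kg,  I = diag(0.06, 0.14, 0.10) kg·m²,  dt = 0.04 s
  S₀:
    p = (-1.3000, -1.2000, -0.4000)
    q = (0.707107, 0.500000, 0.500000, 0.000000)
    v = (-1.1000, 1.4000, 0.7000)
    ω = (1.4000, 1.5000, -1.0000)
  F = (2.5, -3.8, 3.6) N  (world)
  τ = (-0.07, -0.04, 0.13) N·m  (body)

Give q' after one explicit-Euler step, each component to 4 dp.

q' = (0.6774, 0.5093, 0.5307, -0.0131)

Hamilton product q⊗(0,ω) = (-1.4500000, 0.4899498, 1.5606605, -0.6571070)
updated quaternion q' = (0.6774, 0.5093, 0.5307, -0.0131)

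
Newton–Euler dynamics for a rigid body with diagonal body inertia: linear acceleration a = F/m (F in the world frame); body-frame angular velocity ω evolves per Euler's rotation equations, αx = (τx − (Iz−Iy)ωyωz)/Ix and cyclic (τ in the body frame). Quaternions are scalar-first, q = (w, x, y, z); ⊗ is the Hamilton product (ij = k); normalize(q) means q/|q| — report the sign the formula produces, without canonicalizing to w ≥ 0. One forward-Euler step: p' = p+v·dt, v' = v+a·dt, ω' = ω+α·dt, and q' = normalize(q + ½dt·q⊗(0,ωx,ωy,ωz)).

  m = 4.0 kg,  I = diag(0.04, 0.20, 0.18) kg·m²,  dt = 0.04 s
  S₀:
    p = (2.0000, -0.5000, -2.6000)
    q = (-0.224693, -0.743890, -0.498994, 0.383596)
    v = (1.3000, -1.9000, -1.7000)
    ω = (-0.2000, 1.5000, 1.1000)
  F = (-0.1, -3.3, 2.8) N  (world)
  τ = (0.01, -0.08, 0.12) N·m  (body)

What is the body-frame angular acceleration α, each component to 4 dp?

precession coupling ω×(Iω) = (-0.0330, 0.0308, -0.0480)
α = I⁻¹(τ − ω×Iω) = (1.0750, -0.5540, 0.9333)

α = (1.0750, -0.5540, 0.9333)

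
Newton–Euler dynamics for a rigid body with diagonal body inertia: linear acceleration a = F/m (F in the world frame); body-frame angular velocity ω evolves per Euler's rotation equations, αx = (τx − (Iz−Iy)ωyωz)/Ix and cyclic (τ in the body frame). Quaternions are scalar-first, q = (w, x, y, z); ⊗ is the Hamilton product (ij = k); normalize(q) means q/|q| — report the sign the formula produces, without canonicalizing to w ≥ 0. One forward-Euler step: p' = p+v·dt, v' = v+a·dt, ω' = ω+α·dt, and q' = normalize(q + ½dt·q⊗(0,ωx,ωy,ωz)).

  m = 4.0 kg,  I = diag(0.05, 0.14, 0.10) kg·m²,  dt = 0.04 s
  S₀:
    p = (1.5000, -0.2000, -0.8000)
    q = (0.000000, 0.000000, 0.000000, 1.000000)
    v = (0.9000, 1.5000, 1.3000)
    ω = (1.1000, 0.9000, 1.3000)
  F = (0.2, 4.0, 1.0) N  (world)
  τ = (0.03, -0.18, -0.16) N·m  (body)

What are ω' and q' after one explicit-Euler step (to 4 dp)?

ω' = (1.1614, 0.8690, 1.2004)
q' = (-0.0260, -0.0180, 0.0220, 0.9993)

(τ − ω×Iω)/I = (1.5360, -0.7750, -2.4910)
ω' = ω + α·dt = (1.1614, 0.8690, 1.2004)
Hamilton product q⊗(0,ω) = (-1.3000000, -0.9000000, 1.1000000, 0.0000000)
q' = normalize(q + ½dt·q⊗(0,ω)) = (-0.0260, -0.0180, 0.0220, 0.9993)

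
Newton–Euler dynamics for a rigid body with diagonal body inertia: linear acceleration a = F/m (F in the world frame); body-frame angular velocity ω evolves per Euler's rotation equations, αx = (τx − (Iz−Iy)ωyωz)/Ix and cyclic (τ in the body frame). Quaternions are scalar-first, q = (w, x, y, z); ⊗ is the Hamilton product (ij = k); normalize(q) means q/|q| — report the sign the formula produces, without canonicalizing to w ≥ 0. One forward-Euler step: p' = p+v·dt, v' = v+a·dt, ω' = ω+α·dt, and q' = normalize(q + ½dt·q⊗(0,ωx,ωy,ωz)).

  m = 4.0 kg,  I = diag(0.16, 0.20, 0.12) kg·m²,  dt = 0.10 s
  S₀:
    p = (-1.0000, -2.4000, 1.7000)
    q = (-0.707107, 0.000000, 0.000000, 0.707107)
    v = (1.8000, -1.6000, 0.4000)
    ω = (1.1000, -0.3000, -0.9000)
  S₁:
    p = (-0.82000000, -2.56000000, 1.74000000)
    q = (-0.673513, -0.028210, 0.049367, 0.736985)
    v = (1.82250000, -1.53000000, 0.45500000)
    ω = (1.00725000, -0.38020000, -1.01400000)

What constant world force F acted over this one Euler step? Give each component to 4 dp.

v₁ − v₀ = (0.02250000, 0.07000000, 0.05500000)
F = m·Δv/dt = (0.9000, 2.8000, 2.2000)

F = (0.9000, 2.8000, 2.2000)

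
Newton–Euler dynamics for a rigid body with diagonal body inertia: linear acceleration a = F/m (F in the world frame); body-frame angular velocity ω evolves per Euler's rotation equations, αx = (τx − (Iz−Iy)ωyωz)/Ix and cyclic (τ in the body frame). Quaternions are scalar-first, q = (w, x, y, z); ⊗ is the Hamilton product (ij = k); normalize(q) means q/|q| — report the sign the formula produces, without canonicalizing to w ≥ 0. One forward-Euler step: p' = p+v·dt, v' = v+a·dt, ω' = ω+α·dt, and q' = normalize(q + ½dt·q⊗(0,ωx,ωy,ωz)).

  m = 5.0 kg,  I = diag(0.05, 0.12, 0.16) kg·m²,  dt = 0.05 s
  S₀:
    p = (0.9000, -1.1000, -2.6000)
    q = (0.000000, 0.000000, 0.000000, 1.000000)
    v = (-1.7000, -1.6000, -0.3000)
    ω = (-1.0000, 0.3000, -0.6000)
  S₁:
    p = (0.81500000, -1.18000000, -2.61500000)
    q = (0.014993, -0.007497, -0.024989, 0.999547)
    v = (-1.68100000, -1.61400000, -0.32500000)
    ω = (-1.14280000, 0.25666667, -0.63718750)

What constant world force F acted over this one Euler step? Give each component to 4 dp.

Δv = v₁−v₀ = (0.01900000, -0.01400000, -0.02500000)
applied force F = (1.9000, -1.4000, -2.5000)

F = (1.9000, -1.4000, -2.5000)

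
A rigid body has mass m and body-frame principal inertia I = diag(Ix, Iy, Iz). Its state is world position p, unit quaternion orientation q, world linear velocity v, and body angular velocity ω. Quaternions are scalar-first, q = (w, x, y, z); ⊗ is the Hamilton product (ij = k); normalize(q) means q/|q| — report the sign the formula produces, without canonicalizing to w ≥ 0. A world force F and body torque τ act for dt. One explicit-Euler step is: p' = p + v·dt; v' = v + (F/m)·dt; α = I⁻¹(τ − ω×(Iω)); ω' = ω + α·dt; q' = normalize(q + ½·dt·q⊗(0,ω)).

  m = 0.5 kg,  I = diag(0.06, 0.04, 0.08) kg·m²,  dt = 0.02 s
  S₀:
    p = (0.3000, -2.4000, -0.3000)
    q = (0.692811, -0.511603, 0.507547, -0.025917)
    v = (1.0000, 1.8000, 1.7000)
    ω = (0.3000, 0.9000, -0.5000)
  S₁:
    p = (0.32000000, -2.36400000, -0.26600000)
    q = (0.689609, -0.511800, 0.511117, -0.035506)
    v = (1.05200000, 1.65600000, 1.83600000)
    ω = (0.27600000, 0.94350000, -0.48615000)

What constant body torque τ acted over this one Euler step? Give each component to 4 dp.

ω₁ − ω₀ = (-0.02400000, 0.04350000, 0.01385000)
ω₀×(Iω₀) = (-0.0180, 0.0030, -0.0054)
applied torque τ = (-0.0900, 0.0900, 0.0500)

τ = (-0.0900, 0.0900, 0.0500)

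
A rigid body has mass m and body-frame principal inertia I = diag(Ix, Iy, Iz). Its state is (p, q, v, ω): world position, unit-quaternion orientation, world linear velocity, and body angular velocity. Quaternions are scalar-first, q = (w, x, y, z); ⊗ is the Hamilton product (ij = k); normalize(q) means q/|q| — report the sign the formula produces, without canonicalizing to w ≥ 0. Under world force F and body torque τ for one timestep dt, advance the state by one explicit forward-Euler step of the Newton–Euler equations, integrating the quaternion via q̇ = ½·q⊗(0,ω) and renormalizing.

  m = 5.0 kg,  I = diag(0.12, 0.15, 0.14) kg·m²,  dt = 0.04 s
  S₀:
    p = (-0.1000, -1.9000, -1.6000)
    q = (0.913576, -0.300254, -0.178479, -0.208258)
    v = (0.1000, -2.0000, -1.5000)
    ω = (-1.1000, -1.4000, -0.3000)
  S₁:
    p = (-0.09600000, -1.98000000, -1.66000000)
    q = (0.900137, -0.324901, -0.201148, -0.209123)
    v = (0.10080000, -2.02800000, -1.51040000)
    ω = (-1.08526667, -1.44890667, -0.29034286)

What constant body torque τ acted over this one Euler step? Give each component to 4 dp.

ω₁ − ω₀ = (0.01473333, -0.04890667, 0.00965714)
precession coupling = (-0.0042, -0.0066, 0.0462)
τ = I·(Δω/dt) + ω₀×(Iω₀) = (0.0400, -0.1900, 0.0800)

τ = (0.0400, -0.1900, 0.0800)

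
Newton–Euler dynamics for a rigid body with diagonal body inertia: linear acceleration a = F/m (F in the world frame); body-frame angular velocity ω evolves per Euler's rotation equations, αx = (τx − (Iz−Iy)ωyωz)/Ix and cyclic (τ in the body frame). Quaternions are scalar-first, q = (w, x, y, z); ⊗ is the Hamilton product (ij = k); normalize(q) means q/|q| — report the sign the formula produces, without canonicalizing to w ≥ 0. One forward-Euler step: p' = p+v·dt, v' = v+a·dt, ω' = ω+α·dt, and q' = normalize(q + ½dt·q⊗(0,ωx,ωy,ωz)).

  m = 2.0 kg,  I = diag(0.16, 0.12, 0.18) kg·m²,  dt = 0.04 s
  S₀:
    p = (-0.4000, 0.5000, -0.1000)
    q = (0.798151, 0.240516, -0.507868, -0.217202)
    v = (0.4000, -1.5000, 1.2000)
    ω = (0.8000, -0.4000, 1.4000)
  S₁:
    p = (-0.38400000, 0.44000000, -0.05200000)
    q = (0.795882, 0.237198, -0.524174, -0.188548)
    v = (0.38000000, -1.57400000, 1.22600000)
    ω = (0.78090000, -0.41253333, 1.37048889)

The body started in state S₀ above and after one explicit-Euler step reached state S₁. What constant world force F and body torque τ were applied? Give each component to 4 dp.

rate change Δω = (-0.01910000, -0.01253333, -0.02951111)
gyro term ω₀×Iω₀ = (-0.0336, -0.0224, 0.0128)
applied torque τ = (-0.1100, -0.0600, -0.1200)
velocity change Δv = (-0.02000000, -0.07400000, 0.02600000)
m·(v₁−v₀)/dt = (-1.0000, -3.7000, 1.3000)

F = (-1.0000, -3.7000, 1.3000)
τ = (-0.1100, -0.0600, -0.1200)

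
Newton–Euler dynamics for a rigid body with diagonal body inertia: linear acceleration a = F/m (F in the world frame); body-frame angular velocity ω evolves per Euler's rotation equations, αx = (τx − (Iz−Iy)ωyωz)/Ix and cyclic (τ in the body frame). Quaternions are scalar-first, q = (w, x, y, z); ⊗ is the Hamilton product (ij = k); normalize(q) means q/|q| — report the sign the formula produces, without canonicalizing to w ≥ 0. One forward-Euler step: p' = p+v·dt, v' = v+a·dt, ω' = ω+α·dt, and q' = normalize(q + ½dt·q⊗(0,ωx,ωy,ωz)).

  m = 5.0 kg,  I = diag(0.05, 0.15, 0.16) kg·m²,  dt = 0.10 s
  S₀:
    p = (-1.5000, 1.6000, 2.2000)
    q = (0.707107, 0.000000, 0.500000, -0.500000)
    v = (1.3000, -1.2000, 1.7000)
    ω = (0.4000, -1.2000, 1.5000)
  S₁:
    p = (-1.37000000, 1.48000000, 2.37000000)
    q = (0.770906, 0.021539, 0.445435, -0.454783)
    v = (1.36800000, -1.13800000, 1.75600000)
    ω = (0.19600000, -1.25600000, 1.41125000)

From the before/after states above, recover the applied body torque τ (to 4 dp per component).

τ = (-0.1200, -0.1500, -0.1900)

rate change Δω = (-0.20400000, -0.05600000, -0.08875000)
ω₀×(Iω₀) = (-0.0180, -0.0660, -0.0480)
applied torque τ = (-0.1200, -0.1500, -0.1900)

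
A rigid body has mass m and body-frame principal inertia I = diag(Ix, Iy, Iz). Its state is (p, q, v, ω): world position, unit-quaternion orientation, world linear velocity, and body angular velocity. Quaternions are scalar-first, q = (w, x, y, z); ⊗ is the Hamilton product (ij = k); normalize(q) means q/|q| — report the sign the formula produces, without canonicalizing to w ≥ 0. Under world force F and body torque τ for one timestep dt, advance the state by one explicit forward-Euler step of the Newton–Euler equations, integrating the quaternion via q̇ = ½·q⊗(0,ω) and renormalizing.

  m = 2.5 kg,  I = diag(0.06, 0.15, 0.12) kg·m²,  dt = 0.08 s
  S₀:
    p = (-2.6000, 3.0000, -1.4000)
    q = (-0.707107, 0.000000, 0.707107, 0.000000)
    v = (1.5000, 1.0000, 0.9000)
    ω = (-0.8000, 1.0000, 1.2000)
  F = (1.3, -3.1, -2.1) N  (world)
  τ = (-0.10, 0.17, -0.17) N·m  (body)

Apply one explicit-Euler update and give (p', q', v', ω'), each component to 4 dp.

p' = (-2.4800, 3.0800, -1.3280)
q' = (-0.7336, 0.0564, 0.6772, -0.0113)
v' = (1.5416, 0.9008, 0.8328)
ω' = (-0.8853, 1.0599, 1.1347)

α = I⁻¹(τ − ω×Iω) = (-1.0667, 0.7493, -0.8167)
ω + α·dt = (-0.8853, 1.0599, 1.1347)
Hamilton product q⊗(0,ω) = (-0.7071070, 1.4142140, -0.7071070, -0.2828428)
q' = normalize(q + ½dt·q⊗(0,ω)) = (-0.7336, 0.0564, 0.6772, -0.0113)
a = F/m = (0.5200, -1.2400, -0.8400)
p + v·dt = (-2.4800, 3.0800, -1.3280)
v + (F/m)dt = (1.5416, 0.9008, 0.8328)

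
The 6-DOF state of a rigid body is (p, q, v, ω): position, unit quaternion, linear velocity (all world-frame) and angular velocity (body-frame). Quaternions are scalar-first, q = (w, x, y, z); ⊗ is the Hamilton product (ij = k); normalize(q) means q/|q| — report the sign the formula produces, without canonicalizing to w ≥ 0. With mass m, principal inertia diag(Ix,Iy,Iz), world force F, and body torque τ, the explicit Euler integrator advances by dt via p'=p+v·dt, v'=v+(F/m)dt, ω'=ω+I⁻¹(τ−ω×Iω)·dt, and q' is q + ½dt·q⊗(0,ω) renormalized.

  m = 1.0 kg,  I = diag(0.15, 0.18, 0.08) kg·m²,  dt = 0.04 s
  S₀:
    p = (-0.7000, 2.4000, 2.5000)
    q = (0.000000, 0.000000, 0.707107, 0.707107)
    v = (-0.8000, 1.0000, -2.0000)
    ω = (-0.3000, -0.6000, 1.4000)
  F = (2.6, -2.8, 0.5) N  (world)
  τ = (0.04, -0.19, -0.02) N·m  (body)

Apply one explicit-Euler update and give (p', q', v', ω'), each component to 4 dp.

p' = (-0.7320, 2.4400, 2.4200)
q' = (-0.0113, 0.0283, 0.7025, 0.7110)
v' = (-0.6960, 0.8880, -1.9800)
ω' = (-0.3117, -0.6357, 1.3873)

(τ − ω×Iω)/I = (-0.2933, -0.8922, -0.3175)
ω' = ω + α·dt = (-0.3117, -0.6357, 1.3873)
2q̇ = q⊗(0,ω) = (-0.5656856, 1.4142140, -0.2121321, 0.2121321)
q' = normalize(q + ½dt·q⊗(0,ω)) = (-0.0113, 0.0283, 0.7025, 0.7110)
a = F/m = (2.6000, -2.8000, 0.5000)
p' = p + v·dt = (-0.7320, 2.4400, 2.4200)
new velocity v' = (-0.6960, 0.8880, -1.9800)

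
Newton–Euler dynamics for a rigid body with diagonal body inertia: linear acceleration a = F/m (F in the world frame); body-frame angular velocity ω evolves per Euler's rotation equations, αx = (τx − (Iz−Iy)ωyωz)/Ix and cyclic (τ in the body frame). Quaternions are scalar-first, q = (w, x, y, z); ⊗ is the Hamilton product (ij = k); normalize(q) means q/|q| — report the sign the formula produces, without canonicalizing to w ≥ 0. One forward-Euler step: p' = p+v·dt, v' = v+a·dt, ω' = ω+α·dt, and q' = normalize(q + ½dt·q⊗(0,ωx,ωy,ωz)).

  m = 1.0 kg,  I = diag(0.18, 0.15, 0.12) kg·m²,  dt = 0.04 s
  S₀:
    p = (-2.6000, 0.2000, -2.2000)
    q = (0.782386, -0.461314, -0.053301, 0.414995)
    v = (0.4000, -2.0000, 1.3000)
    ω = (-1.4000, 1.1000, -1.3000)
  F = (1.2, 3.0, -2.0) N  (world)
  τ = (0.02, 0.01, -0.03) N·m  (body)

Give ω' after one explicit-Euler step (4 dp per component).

ω' = (-1.4051, 1.0735, -1.3254)

α = I⁻¹(τ − ω×Iω) = (-0.1272, -0.6613, -0.6350)
new body rate ω' = (-1.4051, 1.0735, -1.3254)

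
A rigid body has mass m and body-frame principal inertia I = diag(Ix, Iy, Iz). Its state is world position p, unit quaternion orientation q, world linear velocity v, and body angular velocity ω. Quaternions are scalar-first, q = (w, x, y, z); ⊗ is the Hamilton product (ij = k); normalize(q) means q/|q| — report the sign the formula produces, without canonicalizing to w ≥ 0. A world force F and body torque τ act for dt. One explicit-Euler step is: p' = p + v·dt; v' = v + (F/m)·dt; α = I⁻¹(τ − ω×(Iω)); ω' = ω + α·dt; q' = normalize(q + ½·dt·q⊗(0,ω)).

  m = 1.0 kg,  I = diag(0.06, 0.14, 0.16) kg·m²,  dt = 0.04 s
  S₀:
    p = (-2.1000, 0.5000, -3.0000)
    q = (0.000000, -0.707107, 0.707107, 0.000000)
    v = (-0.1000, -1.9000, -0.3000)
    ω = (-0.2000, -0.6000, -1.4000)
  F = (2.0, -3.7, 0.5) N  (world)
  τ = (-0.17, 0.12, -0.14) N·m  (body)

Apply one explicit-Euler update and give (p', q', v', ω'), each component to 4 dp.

p' = (-2.1040, 0.4240, -3.0120)
q' = (0.0057, -0.7266, 0.6870, 0.0113)
v' = (-0.0200, -2.0480, -0.2800)
ω' = (-0.3245, -0.5577, -1.4374)

precession coupling ω×(Iω) = (0.0168, -0.0280, 0.0096)
angular accel α = (-3.1133, 1.0571, -0.9350)
new body rate ω' = (-0.3245, -0.5577, -1.4374)
2q̇ = q⊗(0,ω) = (0.2828428, -0.9899498, -0.9899498, 0.5656856)
q' = normalize(q + ½dt·q⊗(0,ω)) = (0.0057, -0.7266, 0.6870, 0.0113)
linear accel F/m = (2.0000, -3.7000, 0.5000)
p' = p + v·dt = (-2.1040, 0.4240, -3.0120)
new velocity v' = (-0.0200, -2.0480, -0.2800)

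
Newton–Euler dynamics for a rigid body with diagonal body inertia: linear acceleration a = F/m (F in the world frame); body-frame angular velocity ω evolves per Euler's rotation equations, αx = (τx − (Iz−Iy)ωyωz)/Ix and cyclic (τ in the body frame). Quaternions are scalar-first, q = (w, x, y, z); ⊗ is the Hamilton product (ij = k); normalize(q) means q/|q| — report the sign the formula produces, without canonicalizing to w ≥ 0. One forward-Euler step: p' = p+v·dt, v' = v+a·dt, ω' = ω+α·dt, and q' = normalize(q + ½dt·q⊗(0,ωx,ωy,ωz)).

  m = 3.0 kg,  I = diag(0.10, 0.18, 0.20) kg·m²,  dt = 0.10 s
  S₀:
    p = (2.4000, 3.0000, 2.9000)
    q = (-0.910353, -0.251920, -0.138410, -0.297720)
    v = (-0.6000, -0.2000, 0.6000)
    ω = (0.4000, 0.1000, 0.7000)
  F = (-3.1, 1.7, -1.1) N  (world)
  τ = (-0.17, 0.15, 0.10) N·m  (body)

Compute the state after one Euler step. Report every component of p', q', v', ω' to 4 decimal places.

p' = (2.3400, 2.9800, 2.9600)
q' = (-0.8935, -0.2733, -0.1400, -0.3278)
v' = (-0.7033, -0.1433, 0.5633)
ω' = (0.2286, 0.1989, 0.7484)

(τ − ω×Iω)/I = (-1.7140, 0.9889, 0.4840)
new body rate ω' = (0.2286, 0.1989, 0.7484)
Hamilton product q⊗(0,ω) = (0.3230130, -0.4312562, -0.0337793, -0.6070751)
q + ½dt·q⊗(0,ω), renormalized = (-0.8935, -0.2733, -0.1400, -0.3278)
new position p' = (2.3400, 2.9800, 2.9600)
v + (F/m)dt = (-0.7033, -0.1433, 0.5633)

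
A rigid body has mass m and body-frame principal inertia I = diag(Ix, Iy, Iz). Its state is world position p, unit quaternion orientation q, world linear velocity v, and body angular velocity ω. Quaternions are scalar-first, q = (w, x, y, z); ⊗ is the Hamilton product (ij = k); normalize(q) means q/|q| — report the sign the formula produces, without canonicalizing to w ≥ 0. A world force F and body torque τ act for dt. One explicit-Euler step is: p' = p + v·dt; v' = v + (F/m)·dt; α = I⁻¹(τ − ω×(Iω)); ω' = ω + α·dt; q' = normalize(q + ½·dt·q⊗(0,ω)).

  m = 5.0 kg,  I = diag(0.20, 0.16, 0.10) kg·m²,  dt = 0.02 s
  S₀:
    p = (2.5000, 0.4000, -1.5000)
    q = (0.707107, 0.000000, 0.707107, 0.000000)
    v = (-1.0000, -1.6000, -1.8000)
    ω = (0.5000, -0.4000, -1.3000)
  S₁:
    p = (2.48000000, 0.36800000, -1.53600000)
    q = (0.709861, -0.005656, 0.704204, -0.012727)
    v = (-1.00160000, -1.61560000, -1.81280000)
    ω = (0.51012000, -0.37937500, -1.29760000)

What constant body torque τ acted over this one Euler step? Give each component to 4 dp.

τ = (0.0700, 0.1000, 0.0200)

ω₁ − ω₀ = (0.01012000, 0.02062500, 0.00240000)
precession coupling = (-0.0312, -0.0650, 0.0080)
applied torque τ = (0.0700, 0.1000, 0.0200)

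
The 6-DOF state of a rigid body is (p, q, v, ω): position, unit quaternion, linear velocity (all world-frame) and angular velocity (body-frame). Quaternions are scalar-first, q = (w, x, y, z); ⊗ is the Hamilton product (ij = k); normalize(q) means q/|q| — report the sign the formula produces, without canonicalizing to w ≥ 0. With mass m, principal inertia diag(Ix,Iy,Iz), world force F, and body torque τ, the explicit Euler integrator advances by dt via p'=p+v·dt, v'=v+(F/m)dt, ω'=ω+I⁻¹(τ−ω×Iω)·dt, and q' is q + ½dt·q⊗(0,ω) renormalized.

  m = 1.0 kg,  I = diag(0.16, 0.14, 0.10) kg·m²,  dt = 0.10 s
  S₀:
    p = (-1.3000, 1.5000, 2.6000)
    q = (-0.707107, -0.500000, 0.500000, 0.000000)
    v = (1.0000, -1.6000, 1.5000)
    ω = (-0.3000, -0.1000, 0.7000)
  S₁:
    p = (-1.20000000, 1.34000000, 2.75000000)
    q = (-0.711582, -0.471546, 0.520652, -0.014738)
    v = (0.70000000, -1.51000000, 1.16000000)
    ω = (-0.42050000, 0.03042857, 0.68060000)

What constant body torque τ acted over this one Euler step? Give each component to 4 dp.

τ = (-0.1900, 0.1700, -0.0200)

ω₁ − ω₀ = (-0.12050000, 0.13042857, -0.01940000)
precession coupling = (0.0028, -0.0126, -0.0006)
τ = I·(Δω/dt) + ω₀×(Iω₀) = (-0.1900, 0.1700, -0.0200)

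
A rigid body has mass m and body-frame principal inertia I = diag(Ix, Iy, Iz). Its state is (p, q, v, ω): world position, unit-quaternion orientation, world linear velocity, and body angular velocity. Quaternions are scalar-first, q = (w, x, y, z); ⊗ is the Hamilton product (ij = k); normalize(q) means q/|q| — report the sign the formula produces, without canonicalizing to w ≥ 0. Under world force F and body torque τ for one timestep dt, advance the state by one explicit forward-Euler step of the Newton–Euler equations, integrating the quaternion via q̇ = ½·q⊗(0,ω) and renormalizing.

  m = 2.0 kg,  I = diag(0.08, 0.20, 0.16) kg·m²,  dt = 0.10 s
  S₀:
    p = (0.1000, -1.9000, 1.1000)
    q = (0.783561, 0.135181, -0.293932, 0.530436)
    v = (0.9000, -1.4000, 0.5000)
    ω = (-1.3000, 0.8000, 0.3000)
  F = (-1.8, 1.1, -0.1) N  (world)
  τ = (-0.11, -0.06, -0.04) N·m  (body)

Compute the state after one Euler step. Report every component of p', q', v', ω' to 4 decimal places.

new position p' = (0.1900, -2.0400, 1.1500)
v' = v + a·dt = (0.8100, -1.3450, 0.4950)
angular accel α = (-1.2550, -0.4560, 0.5300)
ω' = ω + α·dt = (-1.4255, 0.7544, 0.3530)
2q̇ = q⊗(0,ω) = (0.2517501, -1.5311577, -0.1032723, -0.0388985)
updated quaternion q' = (0.7938, 0.0584, -0.2982, 0.5269)

p' = (0.1900, -2.0400, 1.1500)
q' = (0.7938, 0.0584, -0.2982, 0.5269)
v' = (0.8100, -1.3450, 0.4950)
ω' = (-1.4255, 0.7544, 0.3530)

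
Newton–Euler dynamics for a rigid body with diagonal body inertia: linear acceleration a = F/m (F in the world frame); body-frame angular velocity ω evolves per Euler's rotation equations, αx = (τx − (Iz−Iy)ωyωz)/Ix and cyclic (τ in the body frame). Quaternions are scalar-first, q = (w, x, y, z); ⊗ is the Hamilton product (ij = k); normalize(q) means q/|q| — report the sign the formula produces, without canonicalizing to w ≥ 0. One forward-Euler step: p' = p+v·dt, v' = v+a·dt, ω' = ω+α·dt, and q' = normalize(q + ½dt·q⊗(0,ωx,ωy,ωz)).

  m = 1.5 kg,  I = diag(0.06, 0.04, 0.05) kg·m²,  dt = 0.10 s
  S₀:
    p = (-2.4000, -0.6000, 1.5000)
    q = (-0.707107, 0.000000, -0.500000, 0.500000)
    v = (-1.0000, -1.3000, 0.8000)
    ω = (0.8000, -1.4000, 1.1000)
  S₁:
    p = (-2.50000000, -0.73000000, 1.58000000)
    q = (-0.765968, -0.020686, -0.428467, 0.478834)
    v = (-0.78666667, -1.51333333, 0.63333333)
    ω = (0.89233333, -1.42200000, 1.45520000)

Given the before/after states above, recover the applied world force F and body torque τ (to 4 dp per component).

F = (3.2000, -3.2000, -2.5000)
τ = (0.0400, 0.0000, 0.2000)

Δv = v₁−v₀ = (0.21333333, -0.21333333, -0.16666667)
F = m·Δv/dt = (3.2000, -3.2000, -2.5000)
ω₁ − ω₀ = (0.09233333, -0.02200000, 0.35520000)
I·α + gyro = (0.0400, 0.0000, 0.2000)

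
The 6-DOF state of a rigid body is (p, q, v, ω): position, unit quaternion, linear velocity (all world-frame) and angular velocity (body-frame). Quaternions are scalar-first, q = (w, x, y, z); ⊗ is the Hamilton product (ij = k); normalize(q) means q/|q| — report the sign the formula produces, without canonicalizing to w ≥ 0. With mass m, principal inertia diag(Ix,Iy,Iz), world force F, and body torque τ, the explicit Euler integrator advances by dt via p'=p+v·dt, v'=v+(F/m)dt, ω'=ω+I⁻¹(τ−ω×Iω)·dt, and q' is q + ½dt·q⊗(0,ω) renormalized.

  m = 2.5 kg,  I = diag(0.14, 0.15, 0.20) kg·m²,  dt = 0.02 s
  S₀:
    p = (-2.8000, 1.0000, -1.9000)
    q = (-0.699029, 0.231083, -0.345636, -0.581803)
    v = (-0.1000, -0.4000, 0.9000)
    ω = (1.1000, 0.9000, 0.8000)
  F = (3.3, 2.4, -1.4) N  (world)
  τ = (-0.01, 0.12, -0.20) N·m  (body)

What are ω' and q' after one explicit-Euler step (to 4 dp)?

(τ − ω×Iω)/I = (-0.3286, 1.1520, -1.0495)
ω' = ω + α·dt = (1.0934, 0.9230, 0.7790)
2q̇ = q⊗(0,ω) = (0.5223235, -0.5218180, -1.4539758, 0.0289511)
q' = normalize(q + ½dt·q⊗(0,ω)) = (-0.6937, 0.2258, -0.3601, -0.5814)

ω' = (1.0934, 0.9230, 0.7790)
q' = (-0.6937, 0.2258, -0.3601, -0.5814)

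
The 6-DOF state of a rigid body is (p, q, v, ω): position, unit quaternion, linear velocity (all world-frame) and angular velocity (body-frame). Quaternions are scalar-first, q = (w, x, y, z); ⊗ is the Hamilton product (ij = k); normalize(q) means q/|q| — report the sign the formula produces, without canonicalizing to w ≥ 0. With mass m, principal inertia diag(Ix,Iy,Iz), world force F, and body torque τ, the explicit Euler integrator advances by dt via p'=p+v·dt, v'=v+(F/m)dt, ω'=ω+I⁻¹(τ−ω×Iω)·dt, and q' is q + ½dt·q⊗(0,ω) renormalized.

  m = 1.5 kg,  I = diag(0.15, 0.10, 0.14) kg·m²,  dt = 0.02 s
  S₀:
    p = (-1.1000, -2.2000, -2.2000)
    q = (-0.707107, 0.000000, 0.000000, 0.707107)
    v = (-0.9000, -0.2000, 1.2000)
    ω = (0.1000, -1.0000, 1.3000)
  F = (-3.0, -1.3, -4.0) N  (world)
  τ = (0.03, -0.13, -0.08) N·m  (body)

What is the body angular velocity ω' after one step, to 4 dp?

(τ − ω×Iω)/I = (0.5467, -1.3130, -0.6071)
ω' = ω + α·dt = (0.1109, -1.0263, 1.2879)

ω' = (0.1109, -1.0263, 1.2879)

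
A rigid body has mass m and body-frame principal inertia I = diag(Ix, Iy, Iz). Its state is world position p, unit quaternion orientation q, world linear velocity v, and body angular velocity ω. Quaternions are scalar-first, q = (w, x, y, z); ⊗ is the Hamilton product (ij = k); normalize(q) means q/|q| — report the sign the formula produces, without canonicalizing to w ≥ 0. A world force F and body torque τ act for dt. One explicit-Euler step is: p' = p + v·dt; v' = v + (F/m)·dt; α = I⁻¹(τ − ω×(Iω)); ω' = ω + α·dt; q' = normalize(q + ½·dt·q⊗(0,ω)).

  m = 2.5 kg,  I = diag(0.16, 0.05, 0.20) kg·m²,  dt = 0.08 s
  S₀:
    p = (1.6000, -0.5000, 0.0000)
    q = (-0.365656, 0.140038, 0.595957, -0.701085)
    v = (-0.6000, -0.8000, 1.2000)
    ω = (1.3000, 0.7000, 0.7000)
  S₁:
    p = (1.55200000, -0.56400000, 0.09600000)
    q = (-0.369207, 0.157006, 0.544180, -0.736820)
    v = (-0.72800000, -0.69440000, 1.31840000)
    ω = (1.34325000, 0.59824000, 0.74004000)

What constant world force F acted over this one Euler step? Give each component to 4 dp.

Δv = v₁−v₀ = (-0.12800000, 0.10560000, 0.11840000)
m·(v₁−v₀)/dt = (-4.0000, 3.3000, 3.7000)

F = (-4.0000, 3.3000, 3.7000)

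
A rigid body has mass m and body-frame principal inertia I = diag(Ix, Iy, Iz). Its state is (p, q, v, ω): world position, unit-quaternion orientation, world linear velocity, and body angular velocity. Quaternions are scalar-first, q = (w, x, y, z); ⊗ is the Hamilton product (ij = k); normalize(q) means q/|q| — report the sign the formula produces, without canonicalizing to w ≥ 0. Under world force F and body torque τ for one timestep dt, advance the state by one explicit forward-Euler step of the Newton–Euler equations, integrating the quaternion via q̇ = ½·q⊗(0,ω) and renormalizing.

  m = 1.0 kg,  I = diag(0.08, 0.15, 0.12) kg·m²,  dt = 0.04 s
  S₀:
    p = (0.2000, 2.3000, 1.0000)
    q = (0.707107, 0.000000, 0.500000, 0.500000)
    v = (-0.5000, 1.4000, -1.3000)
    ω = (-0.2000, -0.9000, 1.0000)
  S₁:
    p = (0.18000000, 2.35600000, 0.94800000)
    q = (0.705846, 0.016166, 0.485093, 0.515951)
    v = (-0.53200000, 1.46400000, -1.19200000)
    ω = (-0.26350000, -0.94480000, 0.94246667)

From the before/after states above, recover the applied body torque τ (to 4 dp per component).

Δω = ω₁−ω₀ = (-0.06350000, -0.04480000, -0.05753333)
I·α + gyro = (-0.1000, -0.1600, -0.1600)

τ = (-0.1000, -0.1600, -0.1600)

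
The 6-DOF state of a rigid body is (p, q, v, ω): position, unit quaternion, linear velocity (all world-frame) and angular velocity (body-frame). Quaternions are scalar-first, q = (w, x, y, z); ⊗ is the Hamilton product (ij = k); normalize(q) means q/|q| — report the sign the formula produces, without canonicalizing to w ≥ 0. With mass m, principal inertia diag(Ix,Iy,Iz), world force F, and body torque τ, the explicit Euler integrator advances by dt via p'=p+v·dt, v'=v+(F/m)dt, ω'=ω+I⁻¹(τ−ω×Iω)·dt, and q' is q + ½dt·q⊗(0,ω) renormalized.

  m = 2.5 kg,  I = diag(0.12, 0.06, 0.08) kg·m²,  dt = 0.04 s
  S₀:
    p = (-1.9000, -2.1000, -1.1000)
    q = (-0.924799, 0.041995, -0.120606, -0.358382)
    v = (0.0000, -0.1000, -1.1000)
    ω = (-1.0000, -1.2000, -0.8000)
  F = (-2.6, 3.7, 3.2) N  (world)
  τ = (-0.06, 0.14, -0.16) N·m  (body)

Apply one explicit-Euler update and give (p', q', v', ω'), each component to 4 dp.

p' = (-1.9000, -2.1040, -1.1440)
q' = (-0.9320, 0.0538, -0.0905, -0.3468)
v' = (-0.0416, -0.0408, -1.0488)
ω' = (-1.0264, -1.1280, -0.8440)

precession coupling ω×(Iω) = (0.0192, 0.0320, -0.0720)
(τ − ω×Iω)/I = (-0.6600, 1.8000, -1.1000)
ω + α·dt = (-1.0264, -1.1280, -0.8440)
Hamilton product q⊗(0,ω) = (-0.3894378, 0.5912254, 1.5017368, 0.5688392)
updated quaternion q' = (-0.9320, 0.0538, -0.0905, -0.3468)
new position p' = (-1.9000, -2.1040, -1.1440)
v + (F/m)dt = (-0.0416, -0.0408, -1.0488)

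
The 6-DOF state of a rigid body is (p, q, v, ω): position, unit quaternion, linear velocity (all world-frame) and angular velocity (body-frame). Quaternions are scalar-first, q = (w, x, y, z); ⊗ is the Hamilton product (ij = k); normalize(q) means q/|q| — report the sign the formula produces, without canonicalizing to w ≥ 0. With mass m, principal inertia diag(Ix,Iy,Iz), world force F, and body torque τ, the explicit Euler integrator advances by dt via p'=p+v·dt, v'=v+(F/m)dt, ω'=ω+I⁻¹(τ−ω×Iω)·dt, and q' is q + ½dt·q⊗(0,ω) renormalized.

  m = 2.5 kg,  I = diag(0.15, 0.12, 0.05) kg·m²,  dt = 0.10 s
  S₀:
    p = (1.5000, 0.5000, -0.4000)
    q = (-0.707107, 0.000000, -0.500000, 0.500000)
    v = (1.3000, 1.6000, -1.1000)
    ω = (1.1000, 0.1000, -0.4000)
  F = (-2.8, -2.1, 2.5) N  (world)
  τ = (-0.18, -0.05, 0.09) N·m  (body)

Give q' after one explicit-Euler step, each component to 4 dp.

q' = (-0.6934, -0.0313, -0.4752, 0.5407)

Hamilton product q⊗(0,ω) = (0.2500000, -0.6278177, 0.4792893, 0.8328428)
q' = normalize(q + ½dt·q⊗(0,ω)) = (-0.6934, -0.0313, -0.4752, 0.5407)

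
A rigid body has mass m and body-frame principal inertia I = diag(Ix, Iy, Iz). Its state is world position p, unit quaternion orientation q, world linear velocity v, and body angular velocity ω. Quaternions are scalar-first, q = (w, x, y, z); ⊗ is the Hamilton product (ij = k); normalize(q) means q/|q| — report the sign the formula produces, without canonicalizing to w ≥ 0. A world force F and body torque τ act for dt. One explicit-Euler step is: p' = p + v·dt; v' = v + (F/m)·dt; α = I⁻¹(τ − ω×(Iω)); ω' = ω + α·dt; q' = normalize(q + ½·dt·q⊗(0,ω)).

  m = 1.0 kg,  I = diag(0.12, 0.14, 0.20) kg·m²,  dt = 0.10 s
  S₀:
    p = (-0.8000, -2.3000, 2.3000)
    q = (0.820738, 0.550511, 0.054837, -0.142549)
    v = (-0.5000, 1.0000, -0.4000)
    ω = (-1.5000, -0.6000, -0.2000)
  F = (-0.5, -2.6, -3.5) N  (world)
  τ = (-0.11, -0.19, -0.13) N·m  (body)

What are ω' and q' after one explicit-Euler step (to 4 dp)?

ω' = (-1.5977, -0.7186, -0.2740)
q' = (0.8594, 0.4825, 0.0463, -0.1626)

ω×(Iω) gyroscopic = (0.0072, -0.0240, 0.0180)
angular accel α = (-0.9767, -1.1857, -0.7400)
new body rate ω' = (-1.5977, -0.7186, -0.2740)
q⊗(0,ω) = (0.8301589, -1.3276038, -0.1685171, -0.4121987)
q' = normalize(q + ½dt·q⊗(0,ω)) = (0.8594, 0.4825, 0.0463, -0.1626)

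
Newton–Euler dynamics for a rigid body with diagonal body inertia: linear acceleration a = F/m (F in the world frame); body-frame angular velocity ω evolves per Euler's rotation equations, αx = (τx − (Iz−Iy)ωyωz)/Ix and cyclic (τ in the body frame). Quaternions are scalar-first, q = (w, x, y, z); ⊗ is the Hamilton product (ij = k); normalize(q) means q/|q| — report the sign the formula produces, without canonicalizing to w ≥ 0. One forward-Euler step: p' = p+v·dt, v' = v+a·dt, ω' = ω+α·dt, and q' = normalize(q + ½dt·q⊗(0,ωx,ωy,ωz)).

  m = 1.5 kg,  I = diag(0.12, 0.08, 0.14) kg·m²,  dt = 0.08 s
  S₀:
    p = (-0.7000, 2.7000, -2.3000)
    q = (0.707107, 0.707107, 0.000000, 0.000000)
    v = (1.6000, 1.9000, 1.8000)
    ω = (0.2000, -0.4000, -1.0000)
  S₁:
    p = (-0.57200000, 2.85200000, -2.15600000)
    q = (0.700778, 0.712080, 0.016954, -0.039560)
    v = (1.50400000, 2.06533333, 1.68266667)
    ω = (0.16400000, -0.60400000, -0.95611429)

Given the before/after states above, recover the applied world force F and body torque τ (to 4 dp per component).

rate change Δω = (-0.03600000, -0.20400000, 0.04388571)
gyro term ω₀×Iω₀ = (0.0240, 0.0040, 0.0032)
applied torque τ = (-0.0300, -0.2000, 0.0800)
Δv = v₁−v₀ = (-0.09600000, 0.16533333, -0.11733333)
F = m·Δv/dt = (-1.8000, 3.1000, -2.2000)

F = (-1.8000, 3.1000, -2.2000)
τ = (-0.0300, -0.2000, 0.0800)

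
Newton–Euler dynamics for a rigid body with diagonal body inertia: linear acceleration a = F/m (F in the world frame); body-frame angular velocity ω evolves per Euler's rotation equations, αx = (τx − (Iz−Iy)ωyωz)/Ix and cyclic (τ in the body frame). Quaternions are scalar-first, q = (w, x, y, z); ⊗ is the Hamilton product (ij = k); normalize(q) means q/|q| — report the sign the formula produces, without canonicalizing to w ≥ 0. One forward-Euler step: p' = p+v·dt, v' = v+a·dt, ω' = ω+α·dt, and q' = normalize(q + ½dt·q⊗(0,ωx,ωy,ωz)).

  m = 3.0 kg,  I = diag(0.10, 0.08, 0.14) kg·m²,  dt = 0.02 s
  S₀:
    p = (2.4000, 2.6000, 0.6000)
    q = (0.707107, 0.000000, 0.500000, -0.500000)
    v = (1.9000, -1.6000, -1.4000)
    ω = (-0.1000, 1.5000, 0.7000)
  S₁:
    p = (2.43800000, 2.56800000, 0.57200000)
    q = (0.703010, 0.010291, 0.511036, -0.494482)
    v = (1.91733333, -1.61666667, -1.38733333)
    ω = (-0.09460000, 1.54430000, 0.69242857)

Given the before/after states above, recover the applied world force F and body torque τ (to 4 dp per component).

Δω = ω₁−ω₀ = (0.00540000, 0.04430000, -0.00757143)
ω₀×(Iω₀) = (0.0630, 0.0028, 0.0030)
I·α + gyro = (0.0900, 0.1800, -0.0500)
Δv = v₁−v₀ = (0.01733333, -0.01666667, 0.01266667)
F = m·Δv/dt = (2.6000, -2.5000, 1.9000)

F = (2.6000, -2.5000, 1.9000)
τ = (0.0900, 0.1800, -0.0500)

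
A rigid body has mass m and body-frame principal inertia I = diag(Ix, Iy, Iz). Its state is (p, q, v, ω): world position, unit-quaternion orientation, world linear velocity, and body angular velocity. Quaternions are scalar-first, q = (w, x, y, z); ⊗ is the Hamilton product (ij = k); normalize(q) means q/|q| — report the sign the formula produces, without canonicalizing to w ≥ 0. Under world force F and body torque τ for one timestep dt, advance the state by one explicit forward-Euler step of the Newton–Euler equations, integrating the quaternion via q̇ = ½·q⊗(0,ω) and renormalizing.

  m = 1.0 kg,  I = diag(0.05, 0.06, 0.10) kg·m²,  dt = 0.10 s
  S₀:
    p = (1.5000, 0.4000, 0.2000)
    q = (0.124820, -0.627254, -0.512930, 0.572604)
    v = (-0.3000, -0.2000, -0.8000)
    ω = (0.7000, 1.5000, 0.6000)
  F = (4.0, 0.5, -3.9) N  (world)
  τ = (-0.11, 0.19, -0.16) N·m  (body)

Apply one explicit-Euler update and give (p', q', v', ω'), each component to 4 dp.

p' = (1.4700, 0.3800, 0.1200)
q' = (0.1674, -0.6786, -0.4629, 0.5451)
v' = (0.1000, -0.1500, -1.1900)
ω' = (0.4080, 1.8517, 0.4295)

α = I⁻¹(τ − ω×Iω) = (-2.9200, 3.5167, -1.7050)
new body rate ω' = (0.4080, 1.8517, 0.4295)
q⊗(0,ω) = (0.8649104, -1.0792900, 0.9644052, -0.5069380)
updated quaternion q' = (0.1674, -0.6786, -0.4629, 0.5451)
p + v·dt = (1.4700, 0.3800, 0.1200)
v + (F/m)dt = (0.1000, -0.1500, -1.1900)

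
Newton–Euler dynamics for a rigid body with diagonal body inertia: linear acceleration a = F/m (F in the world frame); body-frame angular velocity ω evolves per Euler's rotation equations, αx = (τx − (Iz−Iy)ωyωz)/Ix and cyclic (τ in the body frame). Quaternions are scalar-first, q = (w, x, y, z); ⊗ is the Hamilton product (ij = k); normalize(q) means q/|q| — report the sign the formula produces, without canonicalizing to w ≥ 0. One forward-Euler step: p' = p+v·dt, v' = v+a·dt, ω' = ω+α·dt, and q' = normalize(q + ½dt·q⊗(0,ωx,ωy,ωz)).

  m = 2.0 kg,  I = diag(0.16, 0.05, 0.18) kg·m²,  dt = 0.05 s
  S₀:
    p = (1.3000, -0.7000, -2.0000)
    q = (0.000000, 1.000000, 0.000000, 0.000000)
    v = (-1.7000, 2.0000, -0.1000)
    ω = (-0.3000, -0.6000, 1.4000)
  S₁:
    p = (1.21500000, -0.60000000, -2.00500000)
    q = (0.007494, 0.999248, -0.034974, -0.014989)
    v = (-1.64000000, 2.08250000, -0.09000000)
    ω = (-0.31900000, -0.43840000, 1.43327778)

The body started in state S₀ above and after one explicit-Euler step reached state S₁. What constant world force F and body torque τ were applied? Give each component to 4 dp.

v₁ − v₀ = (0.06000000, 0.08250000, 0.01000000)
m·(v₁−v₀)/dt = (2.4000, 3.3000, 0.4000)
rate change Δω = (-0.01900000, 0.16160000, 0.03327778)
precession coupling = (-0.1092, 0.0084, -0.0198)
τ = I·(Δω/dt) + ω₀×(Iω₀) = (-0.1700, 0.1700, 0.1000)

F = (2.4000, 3.3000, 0.4000)
τ = (-0.1700, 0.1700, 0.1000)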